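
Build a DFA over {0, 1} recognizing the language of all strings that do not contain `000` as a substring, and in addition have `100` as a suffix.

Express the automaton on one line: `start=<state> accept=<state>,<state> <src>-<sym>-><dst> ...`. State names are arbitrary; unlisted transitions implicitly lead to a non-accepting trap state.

Run two small machines in parallel and take their product. The first has 4 states tracking partial matches of the forbidden pattern `000`; the second has 4 states tracking how much of the suffix `100` has currently been matched. A product state is a pair (one from each), accepting exactly when both do.
10 states suffice.
        0   1  
>  S0   S1  S2 
   S1   S3  S2 
   S2   S4  S2 
   S3   S5  S2 
   S4   S6  S2 
   S5   S5  S7 
 * S6   S5  S2 
   S7   S8  S7 
   S8   S9  S7 
   S9   S5  S7 
(> = start, * = accepting)

start=S0 accept=S6 S0-0->S1 S0-1->S2 S1-0->S3 S1-1->S2 S2-0->S4 S2-1->S2 S3-0->S5 S3-1->S2 S4-0->S6 S4-1->S2 S5-0->S5 S5-1->S7 S6-0->S5 S6-1->S2 S7-0->S8 S7-1->S7 S8-0->S9 S8-1->S7 S9-0->S5 S9-1->S7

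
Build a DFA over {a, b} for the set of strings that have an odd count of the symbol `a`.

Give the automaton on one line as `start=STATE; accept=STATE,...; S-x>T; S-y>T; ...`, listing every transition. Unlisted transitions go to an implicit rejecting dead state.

Keep the running count of `a`s modulo 2: each `a` advances along the cycle q0 → q1 → q0 while other symbols loop. Accept at q1.
2 states suffice.
        a   b  
>  q0   q1  q0 
 * q1   q0  q1 
(> = start, * = accepting)

start=q0; accept=q1; q0-a>q1; q0-b>q0; q1-a>q0; q1-b>q1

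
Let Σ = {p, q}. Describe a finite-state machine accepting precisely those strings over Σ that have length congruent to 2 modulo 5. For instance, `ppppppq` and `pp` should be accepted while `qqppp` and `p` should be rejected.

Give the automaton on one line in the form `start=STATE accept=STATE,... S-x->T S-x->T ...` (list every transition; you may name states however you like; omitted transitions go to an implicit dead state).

Only the length mod 5 matters, so use a 5-cycle: from any state, every input symbol moves to the next state, wrapping s4 back to s0. Mark s2 accepting.
With 5 states:
        p   q  
>  s0   s1  s1 
   s1   s2  s2 
 * s2   s3  s3 
   s3   s4  s4 
   s4   s0  s0 
(> = start, * = accepting)

start=s0 accept=s2 s0-p->s1 s0-q->s1 s1-p->s2 s1-q->s2 s2-p->s3 s2-q->s3 s3-p->s4 s3-q->s4 s4-p->s0 s4-q->s0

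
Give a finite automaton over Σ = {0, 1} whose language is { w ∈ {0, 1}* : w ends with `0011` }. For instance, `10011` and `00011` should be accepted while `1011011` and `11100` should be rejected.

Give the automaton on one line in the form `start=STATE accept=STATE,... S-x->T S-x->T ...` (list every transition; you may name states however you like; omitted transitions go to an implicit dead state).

start=q0 accept=q4 q0-0->q1 q0-1->q0 q1-0->q2 q1-1->q0 q2-0->q2 q2-1->q3 q3-0->q1 q3-1->q4 q4-0->q1 q4-1->q0

Let each state record the length of the longest suffix of the input read so far that is also a prefix of `0011`. q1 means the last symbol is `0`; q2 means the last 2 symbols are `00`; q3 means the last 3 symbols are `001`; q4 means the last 4 symbols are `0011`. Accept only at q4, where the string currently ends in `0011`.
With 5 states:
        0   1  
>  q0   q1  q0 
   q1   q2  q0 
   q2   q2  q3 
   q3   q1  q4 
 * q4   q1  q0 
(> = start, * = accepting)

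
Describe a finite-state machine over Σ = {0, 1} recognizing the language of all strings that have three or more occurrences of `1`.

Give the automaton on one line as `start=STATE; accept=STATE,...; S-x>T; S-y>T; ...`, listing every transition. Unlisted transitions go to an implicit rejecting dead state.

Count `1`s, saturating at 4: states q0 through q3 mean 0 through 3 `1`s seen; q4 means more than 3. Each `1` increments (capped at q4); other symbols loop. Accept from {q3, q4}.
        0   1  
>  q0   q0  q1 
   q1   q1  q2 
   q2   q2  q3 
 * q3   q3  q4 
 * q4   q4  q4 
(> = start, * = accepting)

start=q0; accept=q3,q4; q0-0>q0; q0-1>q1; q1-0>q1; q1-1>q2; q2-0>q2; q2-1>q3; q3-0>q3; q3-1>q4; q4-0>q4; q4-1>q4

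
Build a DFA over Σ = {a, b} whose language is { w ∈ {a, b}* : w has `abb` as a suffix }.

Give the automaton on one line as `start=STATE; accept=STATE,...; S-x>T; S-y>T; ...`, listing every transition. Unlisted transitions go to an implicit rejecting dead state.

start=q0; accept=q3; q0-a>q1; q0-b>q0; q1-a>q1; q1-b>q2; q2-a>q1; q2-b>q3; q3-a>q1; q3-b>q0

Let each state record the length of the longest suffix of the input read so far that is also a prefix of `abb`. q1 means the last symbol is `a`; q2 means the last 2 symbols are `ab`; q3 means the last 3 symbols are `abb`. Accept only at q3, where the string currently ends in `abb`.
        a   b  
>  q0   q1  q0 
   q1   q1  q2 
   q2   q1  q3 
 * q3   q1  q0 
(> = start, * = accepting)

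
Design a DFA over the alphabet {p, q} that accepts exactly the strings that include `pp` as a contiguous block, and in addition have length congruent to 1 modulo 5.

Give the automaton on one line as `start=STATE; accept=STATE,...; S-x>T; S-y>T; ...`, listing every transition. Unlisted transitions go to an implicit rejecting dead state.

Build one automaton per condition and run them in lockstep. The first has 3 states tracking whether and how much of `pp` has been seen; the second has 5 states tracking the input length modulo 5. A product state is a pair (one from each), accepting exactly when both do.
A 15-state machine:
          p    q  
>  S0     S1   S2 
   S1     S3   S4 
   S2     S5   S4 
   S3     S6   S6 
   S4     S7   S8 
   S5     S6   S8 
   S6     S9   S9 
   S7     S9  S10 
   S8    S11  S10 
   S9    S12  S12 
   S10   S13   S0 
   S11   S12   S0 
   S12   S14  S14 
   S13   S14   S2 
 * S14    S3   S3 
(> = start, * = accepting)

start=S0; accept=S14; S0-p>S1; S0-q>S2; S1-p>S3; S1-q>S4; S2-p>S5; S2-q>S4; S3-p>S6; S3-q>S6; S4-p>S7; S4-q>S8; S5-p>S6; S5-q>S8; S6-p>S9; S6-q>S9; S7-p>S9; S7-q>S10; S8-p>S11; S8-q>S10; S9-p>S12; S9-q>S12; S10-p>S13; S10-q>S0; S11-p>S12; S11-q>S0; S12-p>S14; S12-q>S14; S13-p>S14; S13-q>S2; S14-p>S3; S14-q>S3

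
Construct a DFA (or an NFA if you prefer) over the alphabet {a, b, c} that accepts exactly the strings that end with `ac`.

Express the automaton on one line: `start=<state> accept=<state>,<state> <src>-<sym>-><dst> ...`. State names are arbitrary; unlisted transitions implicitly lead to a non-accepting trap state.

start=s0 accept=s2 s0-a->s1 s0-b->s0 s0-c->s0 s1-a->s1 s1-b->s0 s1-c->s2 s2-a->s1 s2-b->s0 s2-c->s0

Remember how much of `ac` the current input suffix matches. State s0 means no match yet; s1 means the last symbol is `a`; s2 means the last 2 symbols are `ac`. Only s2 accepts. On a mismatch, fall back to the longest proper suffix that is still a prefix of `ac`.
A 3-state machine:
        a   b   c  
>  s0   s1  s0  s0 
   s1   s1  s0  s2 
 * s2   s1  s0  s0 
(> = start, * = accepting)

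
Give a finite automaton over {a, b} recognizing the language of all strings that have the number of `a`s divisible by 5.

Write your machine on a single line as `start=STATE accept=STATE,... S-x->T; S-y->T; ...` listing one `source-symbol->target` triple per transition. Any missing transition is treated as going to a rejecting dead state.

start=s0; accept=s0; s0-a->s1; s0-b->s0; s1-a->s2; s1-b->s1; s2-a->s3; s2-b->s2; s3-a->s4; s3-b->s3; s4-a->s0; s4-b->s4

Keep the running count of `a`s modulo 5: each `a` advances along the cycle s0 → s1 → s2 → s3 → s4 → s0 while other symbols loop. Accept at s0.
A 5-state machine:
        a   b  
>* s0   s1  s0 
   s1   s2  s1 
   s2   s3  s2 
   s3   s4  s3 
   s4   s0  s4 
(> = start, * = accepting)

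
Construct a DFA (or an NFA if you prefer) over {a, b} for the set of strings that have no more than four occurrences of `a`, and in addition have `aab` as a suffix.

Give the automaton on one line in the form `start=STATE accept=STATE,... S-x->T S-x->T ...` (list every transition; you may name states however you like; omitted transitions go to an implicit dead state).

start=q0 accept=q5,q8,q12 q0-a->q1 q0-b->q0 q1-a->q2 q1-b->q3 q2-a->q4 q2-b->q5 q3-a->q6 q3-b->q3 q4-a->q7 q4-b->q8 q5-a->q9 q5-b->q10 q6-a->q4 q6-b->q10 q7-a->q11 q7-b->q12 q8-a->q13 q8-b->q14 q9-a->q7 q9-b->q14 q10-a->q9 q10-b->q10 q11-a->q11 q11-b->q15 q12-a->q16 q12-b->q17 q13-a->q11 q13-b->q17 q14-a->q13 q14-b->q14 q15-a->q16 q15-b->q18 q16-a->q11 q16-b->q18 q17-a->q16 q17-b->q17 q18-a->q16 q18-b->q18

Handle the two conditions separately and then intersect. One (6 states) tracks the count of `a`s, saturating at 5; the other (4 states) tracks how much of the suffix `aab` has currently been matched. Each combined state is a pair, one component from each; accept when both components accept.
19 states suffice.
          a    b  
>  q0     q1   q0 
   q1     q2   q3 
   q2     q4   q5 
   q3     q6   q3 
   q4     q7   q8 
 * q5     q9  q10 
   q6     q4  q10 
   q7    q11  q12 
 * q8    q13  q14 
   q9     q7  q14 
   q10    q9  q10 
   q11   q11  q15 
 * q12   q16  q17 
   q13   q11  q17 
   q14   q13  q14 
   q15   q16  q18 
   q16   q11  q18 
   q17   q16  q17 
   q18   q16  q18 
(> = start, * = accepting)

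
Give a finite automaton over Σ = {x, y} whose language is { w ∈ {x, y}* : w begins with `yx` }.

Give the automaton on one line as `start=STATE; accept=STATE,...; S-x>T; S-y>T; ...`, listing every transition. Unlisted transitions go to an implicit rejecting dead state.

Walk along `yx` while the input agrees: from s0 take `y` to s1, and so on. Any deviation drops to the rejecting sink s3. Once s2 is reached the prefix is confirmed and every continuation is accepted.
With 4 states:
        x   y  
>  s0   s3  s1 
   s1   s2  s3 
 * s2   s2  s2 
   s3   s3  s3 
(> = start, * = accepting)

start=s0; accept=s2; s0-x>s3; s0-y>s1; s1-x>s2; s1-y>s3; s2-x>s2; s2-y>s2; s3-x>s3; s3-y>s3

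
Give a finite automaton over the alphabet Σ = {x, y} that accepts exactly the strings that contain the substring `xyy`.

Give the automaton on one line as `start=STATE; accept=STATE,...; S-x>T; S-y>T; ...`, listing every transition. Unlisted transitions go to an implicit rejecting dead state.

States q0..q2 record the length of the longest prefix of `xyy` that matches the current input suffix. Reaching q3 means `xyy` has been seen, and we stay there forever. Accept from q3.
4 states suffice.
        x   y  
>  q0   q1  q0 
   q1   q1  q2 
   q2   q1  q3 
 * q3   q3  q3 
(> = start, * = accepting)

start=q0; accept=q3; q0-x>q1; q0-y>q0; q1-x>q1; q1-y>q2; q2-x>q1; q2-y>q3; q3-x>q3; q3-y>q3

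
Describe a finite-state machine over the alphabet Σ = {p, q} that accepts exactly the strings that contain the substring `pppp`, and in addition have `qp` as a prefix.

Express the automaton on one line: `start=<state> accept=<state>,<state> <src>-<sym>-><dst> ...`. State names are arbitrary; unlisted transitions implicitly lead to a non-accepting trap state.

start=s0 accept=s7 s0-p->s1 s0-q->s2 s1-p->s1 s1-q->s1 s2-p->s3 s2-q->s1 s3-p->s4 s3-q->s5 s4-p->s6 s4-q->s5 s5-p->s3 s5-q->s5 s6-p->s7 s6-q->s5 s7-p->s7 s7-q->s7

Build one automaton per condition and run them in lockstep. The first has 5 states tracking whether and how much of `pppp` has been seen; the second has 4 states tracking whether the input so far still matches the prefix `qp`. A product state is a pair (one from each), accepting exactly when both do. Equivalent product states are then merged.
        p   q  
>  s0   s1  s2 
   s1   s1  s1 
   s2   s3  s1 
   s3   s4  s5 
   s4   s6  s5 
   s5   s3  s5 
   s6   s7  s5 
 * s7   s7  s7 
(> = start, * = accepting)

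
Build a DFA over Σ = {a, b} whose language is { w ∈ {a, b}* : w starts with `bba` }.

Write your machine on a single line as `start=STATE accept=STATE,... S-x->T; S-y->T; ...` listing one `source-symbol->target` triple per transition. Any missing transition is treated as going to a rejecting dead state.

start=q0; accept=q3; q0-a->q4; q0-b->q1; q1-a->q4; q1-b->q2; q2-a->q3; q2-b->q4; q3-a->q3; q3-b->q3; q4-a->q4; q4-b->q4

Walk along `bba` while the input agrees: from q0 take `b` to q1, and so on. Any deviation drops to the rejecting sink q4. Once q3 is reached the prefix is confirmed and every continuation is accepted.
        a   b  
>  q0   q4  q1 
   q1   q4  q2 
   q2   q3  q4 
 * q3   q3  q3 
   q4   q4  q4 
(> = start, * = accepting)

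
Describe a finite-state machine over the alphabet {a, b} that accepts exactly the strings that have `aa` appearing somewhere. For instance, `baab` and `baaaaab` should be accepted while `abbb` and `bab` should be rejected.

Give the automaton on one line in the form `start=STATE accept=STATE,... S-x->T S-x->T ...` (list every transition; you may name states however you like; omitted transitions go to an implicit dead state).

States q0..q1 record the length of the longest prefix of `aa` that matches the current input suffix. Reaching q2 means `aa` has been seen, and we stay there forever. Accept from q2.
        a   b  
>  q0   q1  q0 
   q1   q2  q0 
 * q2   q2  q2 
(> = start, * = accepting)

start=q0 accept=q2 q0-a->q1 q0-b->q0 q1-a->q2 q1-b->q0 q2-a->q2 q2-b->q2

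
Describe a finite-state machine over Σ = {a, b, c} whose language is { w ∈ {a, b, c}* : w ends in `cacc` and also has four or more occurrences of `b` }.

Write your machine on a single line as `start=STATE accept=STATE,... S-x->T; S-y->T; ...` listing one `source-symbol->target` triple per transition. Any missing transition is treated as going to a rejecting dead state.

start=s0; accept=s8; s0-a->s0; s0-b->s1; s0-c->s0; s1-a->s1; s1-b->s2; s1-c->s1; s2-a->s2; s2-b->s3; s2-c->s2; s3-a->s3; s3-b->s4; s3-c->s3; s4-a->s4; s4-b->s4; s4-c->s5; s5-a->s6; s5-b->s4; s5-c->s5; s6-a->s4; s6-b->s4; s6-c->s7; s7-a->s6; s7-b->s4; s7-c->s8; s8-a->s6; s8-b->s4; s8-c->s5

Run two small machines in parallel and take their product. The first has 5 states tracking how much of the suffix `cacc` has currently been matched; the second has 6 states tracking the count of `b`s, saturating at 5. A product state is a pair (one from each), accepting exactly when both do. Minimizing collapses redundant product states.
A 9-state machine:
        a   b   c  
>  s0   s0  s1  s0 
   s1   s1  s2  s1 
   s2   s2  s3  s2 
   s3   s3  s4  s3 
   s4   s4  s4  s5 
   s5   s6  s4  s5 
   s6   s4  s4  s7 
   s7   s6  s4  s8 
 * s8   s6  s4  s5 
(> = start, * = accepting)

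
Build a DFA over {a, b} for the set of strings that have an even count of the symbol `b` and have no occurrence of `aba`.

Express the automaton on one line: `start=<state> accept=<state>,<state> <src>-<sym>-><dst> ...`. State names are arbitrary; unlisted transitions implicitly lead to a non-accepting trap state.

Build one automaton per condition and run them in lockstep. The first has 2 states tracking the count of `b`s modulo 2; the second has 4 states tracking partial matches of the forbidden pattern `aba`. A product state is a pair (one from each), accepting exactly when both do. Equivalent product states are then merged.
        a   b  
>* S0   S1  S2 
 * S1   S1  S3 
   S2   S4  S0 
   S3   S5  S0 
   S4   S4  S6 
   S5   S5  S5 
 * S6   S5  S2 
(> = start, * = accepting)

start=S0 accept=S0,S1,S6 S0-a->S1 S0-b->S2 S1-a->S1 S1-b->S3 S2-a->S4 S2-b->S0 S3-a->S5 S3-b->S0 S4-a->S4 S4-b->S6 S5-a->S5 S5-b->S5 S6-a->S5 S6-b->S2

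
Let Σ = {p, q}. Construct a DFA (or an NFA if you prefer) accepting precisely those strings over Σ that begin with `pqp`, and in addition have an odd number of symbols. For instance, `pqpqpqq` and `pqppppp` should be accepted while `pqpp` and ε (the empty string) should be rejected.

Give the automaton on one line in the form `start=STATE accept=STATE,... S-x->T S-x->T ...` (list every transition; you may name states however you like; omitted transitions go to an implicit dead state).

start=S0 accept=S5 S0-p->S1 S0-q->S2 S1-p->S3 S1-q->S4 S2-p->S3 S2-q->S3 S3-p->S2 S3-q->S2 S4-p->S5 S4-q->S2 S5-p->S6 S5-q->S6 S6-p->S5 S6-q->S5

Handle the two conditions separately and then intersect. The first has 5 states tracking whether the input so far still matches the prefix `pqp`; the second has 2 states tracking the input length modulo 2. A product state is a pair (one from each), accepting exactly when both do.
        p   q  
>  S0   S1  S2 
   S1   S3  S4 
   S2   S3  S3 
   S3   S2  S2 
   S4   S5  S2 
 * S5   S6  S6 
   S6   S5  S5 
(> = start, * = accepting)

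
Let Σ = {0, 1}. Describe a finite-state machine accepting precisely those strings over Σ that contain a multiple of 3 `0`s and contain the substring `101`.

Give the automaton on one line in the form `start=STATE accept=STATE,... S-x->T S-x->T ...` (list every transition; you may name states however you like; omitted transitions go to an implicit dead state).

start=S0 accept=S11 S0-0->S1 S0-1->S2 S1-0->S3 S1-1->S4 S2-0->S5 S2-1->S2 S3-0->S0 S3-1->S6 S4-0->S7 S4-1->S4 S5-0->S3 S5-1->S8 S6-0->S9 S6-1->S6 S7-0->S0 S7-1->S10 S8-0->S10 S8-1->S8 S9-0->S1 S9-1->S11 S10-0->S11 S10-1->S10 S11-0->S8 S11-1->S11

Build one automaton per condition and run them in lockstep. One (3 states) tracks the count of `0`s modulo 3; the other (4 states) tracks whether and how much of `101` has been seen. Each combined state is a pair, one component from each; accept when both components accept.
A 12-state machine:
          0    1  
>  S0     S1   S2 
   S1     S3   S4 
   S2     S5   S2 
   S3     S0   S6 
   S4     S7   S4 
   S5     S3   S8 
   S6     S9   S6 
   S7     S0  S10 
   S8    S10   S8 
   S9     S1  S11 
   S10   S11  S10 
 * S11    S8  S11 
(> = start, * = accepting)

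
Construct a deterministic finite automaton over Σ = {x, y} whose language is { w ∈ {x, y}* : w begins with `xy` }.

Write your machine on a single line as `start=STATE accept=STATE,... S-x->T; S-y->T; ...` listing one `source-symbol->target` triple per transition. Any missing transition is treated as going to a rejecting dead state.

Walk along `xy` while the input agrees: from s0 take `x` to s1, and so on. Any deviation drops to the rejecting sink s3. Once s2 is reached the prefix is confirmed and every continuation is accepted.
4 states suffice.
        x   y  
>  s0   s1  s3 
   s1   s3  s2 
 * s2   s2  s2 
   s3   s3  s3 
(> = start, * = accepting)

start=s0; accept=s2; s0-x->s1; s0-y->s3; s1-x->s3; s1-y->s2; s2-x->s2; s2-y->s2; s3-x->s3; s3-y->s3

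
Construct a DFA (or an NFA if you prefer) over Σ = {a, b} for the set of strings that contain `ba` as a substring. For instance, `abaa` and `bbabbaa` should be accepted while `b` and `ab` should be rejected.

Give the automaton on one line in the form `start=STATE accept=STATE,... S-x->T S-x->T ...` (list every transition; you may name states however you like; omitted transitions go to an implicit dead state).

start=q0 accept=q2 q0-a->q0 q0-b->q1 q1-a->q2 q1-b->q1 q2-a->q2 q2-b->q2

States q0..q1 record the length of the longest prefix of `ba` that matches the current input suffix. Reaching q2 means `ba` has been seen, and we stay there forever. Accept from q2.
With 3 states:
        a   b  
>  q0   q0  q1 
   q1   q2  q1 
 * q2   q2  q2 
(> = start, * = accepting)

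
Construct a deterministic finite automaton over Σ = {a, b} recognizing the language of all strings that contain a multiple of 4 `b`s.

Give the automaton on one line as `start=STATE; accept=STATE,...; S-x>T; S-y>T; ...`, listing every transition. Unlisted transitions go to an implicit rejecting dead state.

The only thing that matters is how many `b`s have appeared, reduced mod 4. Use one state per residue: s0 for 0, …, s3 for 3. Reading `b` moves to the next residue; anything else stays put. s0 is accepting.
        a   b  
>* s0   s0  s1 
   s1   s1  s2 
   s2   s2  s3 
   s3   s3  s0 
(> = start, * = accepting)

start=s0; accept=s0; s0-a>s0; s0-b>s1; s1-a>s1; s1-b>s2; s2-a>s2; s2-b>s3; s3-a>s3; s3-b>s0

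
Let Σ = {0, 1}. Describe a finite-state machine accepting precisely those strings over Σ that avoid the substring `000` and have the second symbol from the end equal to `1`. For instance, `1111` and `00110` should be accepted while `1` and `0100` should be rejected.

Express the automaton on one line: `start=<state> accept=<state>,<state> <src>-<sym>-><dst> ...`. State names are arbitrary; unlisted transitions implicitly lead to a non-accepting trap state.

Run two small machines in parallel and take their product. The first has 4 states tracking partial matches of the forbidden pattern `000`; the second has 7 states tracking the last 2 symbols read. A product state is a pair (one from each), accepting exactly when both do.
An 11-state machine:
          0    1  
>  q0     q1   q2 
   q1     q3   q4 
   q2     q5   q6 
   q3     q7   q4 
   q4     q5   q6 
 * q5     q3   q4 
 * q6     q5   q6 
   q7     q7   q8 
   q8     q9  q10 
   q9     q7   q8 
   q10    q9  q10 
(> = start, * = accepting)

start=q0 accept=q5,q6 q0-0->q1 q0-1->q2 q1-0->q3 q1-1->q4 q2-0->q5 q2-1->q6 q3-0->q7 q3-1->q4 q4-0->q5 q4-1->q6 q5-0->q3 q5-1->q4 q6-0->q5 q6-1->q6 q7-0->q7 q7-1->q8 q8-0->q9 q8-1->q10 q9-0->q7 q9-1->q8 q10-0->q9 q10-1->q10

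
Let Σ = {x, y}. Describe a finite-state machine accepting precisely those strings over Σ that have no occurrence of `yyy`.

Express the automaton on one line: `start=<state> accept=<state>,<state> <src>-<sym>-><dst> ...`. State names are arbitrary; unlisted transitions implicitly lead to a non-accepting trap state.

Track partial matches of the forbidden pattern `yyy`. State q3 is a dead state reached once `yyy` has occurred; every other state accepts. q0 means no part of `yyy` is currently matched.
        x   y  
>* q0   q0  q1 
 * q1   q0  q2 
 * q2   q0  q3 
   q3   q3  q3 
(> = start, * = accepting)

start=q0 accept=q0,q1,q2 q0-x->q0 q0-y->q1 q1-x->q0 q1-y->q2 q2-x->q0 q2-y->q3 q3-x->q3 q3-y->q3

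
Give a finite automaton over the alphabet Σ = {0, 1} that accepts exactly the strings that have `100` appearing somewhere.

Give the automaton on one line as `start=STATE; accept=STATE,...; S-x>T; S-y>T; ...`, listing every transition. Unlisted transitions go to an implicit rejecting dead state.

Track how much of `100` has been matched so far: state A is no progress, D is the absorbing accept state reached once `100` has occurred. Intermediate states record partial matches; on a mismatch, fall back to the longest reusable overlap.
4 states suffice.
       0  1 
>  A   A  B 
   B   C  B 
   C   D  B 
 * D   D  D 
(> = start, * = accepting)

start=A; accept=D; A-0>A; A-1>B; B-0>C; B-1>B; C-0>D; C-1>B; D-0>D; D-1>D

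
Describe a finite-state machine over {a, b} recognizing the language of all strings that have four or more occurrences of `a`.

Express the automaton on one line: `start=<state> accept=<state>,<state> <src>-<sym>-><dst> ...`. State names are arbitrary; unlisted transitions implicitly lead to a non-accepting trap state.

start=s0 accept=s4,s5 s0-a->s1 s0-b->s0 s1-a->s2 s1-b->s1 s2-a->s3 s2-b->s2 s3-a->s4 s3-b->s3 s4-a->s5 s4-b->s4 s5-a->s5 s5-b->s5

Count `a`s, saturating at 5: states s0 through s4 mean 0 through 4 `a`s seen; s5 means more than 4. Each `a` increments (capped at s5); other symbols loop. Accept from {s4, s5}.
6 states suffice.
        a   b  
>  s0   s1  s0 
   s1   s2  s1 
   s2   s3  s2 
   s3   s4  s3 
 * s4   s5  s4 
 * s5   s5  s5 
(> = start, * = accepting)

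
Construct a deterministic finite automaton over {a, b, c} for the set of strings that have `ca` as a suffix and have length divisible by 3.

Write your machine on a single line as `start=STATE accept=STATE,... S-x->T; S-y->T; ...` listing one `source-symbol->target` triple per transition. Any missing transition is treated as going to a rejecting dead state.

start=q0; accept=q4; q0-a->q1; q0-b->q1; q0-c->q1; q1-a->q2; q1-b->q2; q1-c->q3; q2-a->q0; q2-b->q0; q2-c->q0; q3-a->q4; q3-b->q0; q3-c->q0; q4-a->q1; q4-b->q1; q4-c->q1

Build one automaton per condition and run them in lockstep. One (3 states) tracks how much of the suffix `ca` has currently been matched; the other (3 states) tracks the input length modulo 3. Each combined state is a pair, one component from each; accept when both components accept. After merging equivalent states the machine shrinks.
With 5 states:
        a   b   c  
>  q0   q1  q1  q1 
   q1   q2  q2  q3 
   q2   q0  q0  q0 
   q3   q4  q0  q0 
 * q4   q1  q1  q1 
(> = start, * = accepting)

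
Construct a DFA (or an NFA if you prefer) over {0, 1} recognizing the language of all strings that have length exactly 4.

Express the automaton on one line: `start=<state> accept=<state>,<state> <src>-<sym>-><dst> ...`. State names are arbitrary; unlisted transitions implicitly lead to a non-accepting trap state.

Count input length up to 5: every symbol moves from q0 toward q5, which means 'more than 4' and absorbs. Accept from {q4}.
A 6-state machine:
        0   1  
>  q0   q1  q1 
   q1   q2  q2 
   q2   q3  q3 
   q3   q4  q4 
 * q4   q5  q5 
   q5   q5  q5 
(> = start, * = accepting)

start=q0 accept=q4 q0-0->q1 q0-1->q1 q1-0->q2 q1-1->q2 q2-0->q3 q2-1->q3 q3-0->q4 q3-1->q4 q4-0->q5 q4-1->q5 q5-0->q5 q5-1->q5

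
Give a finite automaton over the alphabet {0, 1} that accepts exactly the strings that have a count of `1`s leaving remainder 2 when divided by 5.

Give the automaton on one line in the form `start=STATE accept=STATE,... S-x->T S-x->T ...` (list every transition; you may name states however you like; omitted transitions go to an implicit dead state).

The only thing that matters is how many `1`s have appeared, reduced mod 5. Use one state per residue: S0 for 0, …, S4 for 4. Reading `1` moves to the next residue; anything else stays put. S2 is accepting.
5 states suffice.
        0   1  
>  S0   S0  S1 
   S1   S1  S2 
 * S2   S2  S3 
   S3   S3  S4 
   S4   S4  S0 
(> = start, * = accepting)

start=S0 accept=S2 S0-0->S0 S0-1->S1 S1-0->S1 S1-1->S2 S2-0->S2 S2-1->S3 S3-0->S3 S3-1->S4 S4-0->S4 S4-1->S0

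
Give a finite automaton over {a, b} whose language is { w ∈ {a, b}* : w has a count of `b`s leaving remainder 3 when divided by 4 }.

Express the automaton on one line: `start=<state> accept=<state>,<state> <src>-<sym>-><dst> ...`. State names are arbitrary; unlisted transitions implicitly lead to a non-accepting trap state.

The only thing that matters is how many `b`s have appeared, reduced mod 4. Use one state per residue: s0 for 0, …, s3 for 3. Reading `b` moves to the next residue; anything else stays put. s3 is accepting.
A 4-state machine:
        a   b  
>  s0   s0  s1 
   s1   s1  s2 
   s2   s2  s3 
 * s3   s3  s0 
(> = start, * = accepting)

start=s0 accept=s3 s0-a->s0 s0-b->s1 s1-a->s1 s1-b->s2 s2-a->s2 s2-b->s3 s3-a->s3 s3-b->s0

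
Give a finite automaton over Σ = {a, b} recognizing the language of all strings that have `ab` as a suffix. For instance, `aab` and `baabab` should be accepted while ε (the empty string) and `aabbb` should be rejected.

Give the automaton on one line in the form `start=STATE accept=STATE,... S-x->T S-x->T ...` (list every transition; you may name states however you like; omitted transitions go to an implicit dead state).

Let each state record the length of the longest suffix of the input read so far that is also a prefix of `ab`. S1 means the last symbol is `a`; S2 means the last 2 symbols are `ab`. Accept only at S2, where the string currently ends in `ab`.
With 3 states:
        a   b  
>  S0   S1  S0 
   S1   S1  S2 
 * S2   S1  S0 
(> = start, * = accepting)

start=S0 accept=S2 S0-a->S1 S0-b->S0 S1-a->S1 S1-b->S2 S2-a->S1 S2-b->S0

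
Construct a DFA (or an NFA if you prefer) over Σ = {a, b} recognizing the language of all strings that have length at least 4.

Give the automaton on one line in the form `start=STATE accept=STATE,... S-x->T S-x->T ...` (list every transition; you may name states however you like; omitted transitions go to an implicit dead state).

Count input length up to 5: every symbol moves from s0 toward s5, which means 'more than 4' and absorbs. Accept from {s4, s5}.
A 6-state machine:
        a   b  
>  s0   s1  s1 
   s1   s2  s2 
   s2   s3  s3 
   s3   s4  s4 
 * s4   s5  s5 
 * s5   s5  s5 
(> = start, * = accepting)

start=s0 accept=s4,s5 s0-a->s1 s0-b->s1 s1-a->s2 s1-b->s2 s2-a->s3 s2-b->s3 s3-a->s4 s3-b->s4 s4-a->s5 s4-b->s5 s5-a->s5 s5-b->s5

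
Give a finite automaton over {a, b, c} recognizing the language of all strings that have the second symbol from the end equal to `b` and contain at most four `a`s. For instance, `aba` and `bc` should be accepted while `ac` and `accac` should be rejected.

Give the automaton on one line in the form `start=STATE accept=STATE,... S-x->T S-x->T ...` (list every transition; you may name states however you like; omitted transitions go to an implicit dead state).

start=S0 accept=S5,S6,S7,S10,S11,S14,S15,S18,S19,S20 S0-a->S1 S0-b->S2 S0-c->S0 S1-a->S3 S1-b->S4 S1-c->S1 S2-a->S5 S2-b->S6 S2-c->S7 S3-a->S8 S3-b->S9 S3-c->S3 S4-a->S10 S4-b->S11 S4-c->S5 S5-a->S3 S5-b->S4 S5-c->S1 S6-a->S5 S6-b->S6 S6-c->S7 S7-a->S1 S7-b->S2 S7-c->S0 S8-a->S12 S8-b->S13 S8-c->S8 S9-a->S14 S9-b->S15 S9-c->S10 S10-a->S8 S10-b->S9 S10-c->S3 S11-a->S10 S11-b->S11 S11-c->S5 S12-a->S16 S12-b->S17 S12-c->S12 S13-a->S18 S13-b->S19 S13-c->S14 S14-a->S12 S14-b->S13 S14-c->S8 S15-a->S14 S15-b->S15 S15-c->S10 S16-a->S16 S16-b->S16 S16-c->S16 S17-a->S16 S17-b->S20 S17-c->S18 S18-a->S16 S18-b->S17 S18-c->S12 S19-a->S18 S19-b->S19 S19-c->S14 S20-a->S16 S20-b->S20 S20-c->S18

Run two small machines in parallel and take their product. The first has 13 states tracking the last 2 symbols read; the second has 6 states tracking the count of `a`s, saturating at 5. A product state is a pair (one from each), accepting exactly when both do. Equivalent product states are then merged.
With 21 states:
          a    b    c  
>  S0     S1   S2   S0 
   S1     S3   S4   S1 
   S2     S5   S6   S7 
   S3     S8   S9   S3 
   S4    S10  S11   S5 
 * S5     S3   S4   S1 
 * S6     S5   S6   S7 
 * S7     S1   S2   S0 
   S8    S12  S13   S8 
   S9    S14  S15  S10 
 * S10    S8   S9   S3 
 * S11   S10  S11   S5 
   S12   S16  S17  S12 
   S13   S18  S19  S14 
 * S14   S12  S13   S8 
 * S15   S14  S15  S10 
   S16   S16  S16  S16 
   S17   S16  S20  S18 
 * S18   S16  S17  S12 
 * S19   S18  S19  S14 
 * S20   S16  S20  S18 
(> = start, * = accepting)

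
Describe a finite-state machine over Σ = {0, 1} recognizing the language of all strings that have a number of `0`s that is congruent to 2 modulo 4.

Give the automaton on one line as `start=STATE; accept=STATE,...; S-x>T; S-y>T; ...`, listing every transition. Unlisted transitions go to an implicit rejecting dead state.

The only thing that matters is how many `0`s have appeared, reduced mod 4. Use one state per residue: q0 for 0, …, q3 for 3. Reading `0` moves to the next residue; anything else stays put. q2 is accepting.
A 4-state machine:
        0   1  
>  q0   q1  q0 
   q1   q2  q1 
 * q2   q3  q2 
   q3   q0  q3 
(> = start, * = accepting)

start=q0; accept=q2; q0-0>q1; q0-1>q0; q1-0>q2; q1-1>q1; q2-0>q3; q2-1>q2; q3-0>q0; q3-1>q3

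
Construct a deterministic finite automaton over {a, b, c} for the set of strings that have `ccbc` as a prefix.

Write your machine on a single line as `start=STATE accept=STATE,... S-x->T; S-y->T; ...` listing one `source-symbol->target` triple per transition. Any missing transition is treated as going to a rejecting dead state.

Check the first 4 symbols one by one: q0 through q3 record how many have matched `ccbc` so far; any wrong symbol goes to the dead state q5. After all 4 match we enter the accepting sink q4.
6 states suffice.
        a   b   c  
>  q0   q5  q5  q1 
   q1   q5  q5  q2 
   q2   q5  q3  q5 
   q3   q5  q5  q4 
 * q4   q4  q4  q4 
   q5   q5  q5  q5 
(> = start, * = accepting)

start=q0; accept=q4; q0-a->q5; q0-b->q5; q0-c->q1; q1-a->q5; q1-b->q5; q1-c->q2; q2-a->q5; q2-b->q3; q2-c->q5; q3-a->q5; q3-b->q5; q3-c->q4; q4-a->q4; q4-b->q4; q4-c->q4; q5-a->q5; q5-b->q5; q5-c->q5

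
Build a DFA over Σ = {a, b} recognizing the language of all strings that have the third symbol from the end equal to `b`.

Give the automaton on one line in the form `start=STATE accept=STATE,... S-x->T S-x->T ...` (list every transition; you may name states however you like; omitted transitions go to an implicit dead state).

start=S0 accept=S11,S12,S13,S14 S0-a->S1 S0-b->S2 S1-a->S3 S1-b->S4 S2-a->S5 S2-b->S6 S3-a->S7 S3-b->S8 S4-a->S9 S4-b->S10 S5-a->S11 S5-b->S12 S6-a->S13 S6-b->S14 S7-a->S7 S7-b->S8 S8-a->S9 S8-b->S10 S9-a->S11 S9-b->S12 S10-a->S13 S10-b->S14 S11-a->S7 S11-b->S8 S12-a->S9 S12-b->S10 S13-a->S11 S13-b->S12 S14-a->S13 S14-b->S14

Because acceptance depends on a position counted from the end, the machine has to buffer the most recent 3 symbols. Make each state the string of the last up-to-3 symbols read; on input `x` shift the window left and append `x`. Accept when the buffered window has length 3 and begins with `b`.
A 15-state machine:
          a    b  
>  S0     S1   S2 
   S1     S3   S4 
   S2     S5   S6 
   S3     S7   S8 
   S4     S9  S10 
   S5    S11  S12 
   S6    S13  S14 
   S7     S7   S8 
   S8     S9  S10 
   S9    S11  S12 
   S10   S13  S14 
 * S11    S7   S8 
 * S12    S9  S10 
 * S13   S11  S12 
 * S14   S13  S14 
(> = start, * = accepting)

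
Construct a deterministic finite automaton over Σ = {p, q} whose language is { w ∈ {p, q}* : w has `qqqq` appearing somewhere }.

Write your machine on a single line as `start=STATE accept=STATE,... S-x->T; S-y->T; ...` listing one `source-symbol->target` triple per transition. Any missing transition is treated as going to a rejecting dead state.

start=s0; accept=s4; s0-p->s0; s0-q->s1; s1-p->s0; s1-q->s2; s2-p->s0; s2-q->s3; s3-p->s0; s3-q->s4; s4-p->s4; s4-q->s4

Track how much of `qqqq` has been matched so far: state s0 is no progress, s4 is the absorbing accept state reached once `qqqq` has occurred. Intermediate states record partial matches; on a mismatch, fall back to the longest reusable overlap.
5 states suffice.
        p   q  
>  s0   s0  s1 
   s1   s0  s2 
   s2   s0  s3 
   s3   s0  s4 
 * s4   s4  s4 
(> = start, * = accepting)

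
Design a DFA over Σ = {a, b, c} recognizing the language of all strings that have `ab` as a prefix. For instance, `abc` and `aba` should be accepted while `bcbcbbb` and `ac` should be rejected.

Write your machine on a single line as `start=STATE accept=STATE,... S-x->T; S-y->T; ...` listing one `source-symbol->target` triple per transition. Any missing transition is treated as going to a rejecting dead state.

Walk along `ab` while the input agrees: from q0 take `a` to q1, and so on. Any deviation drops to the rejecting sink q3. Once q2 is reached the prefix is confirmed and every continuation is accepted.
        a   b   c  
>  q0   q1  q3  q3 
   q1   q3  q2  q3 
 * q2   q2  q2  q2 
   q3   q3  q3  q3 
(> = start, * = accepting)

start=q0; accept=q2; q0-a->q1; q0-b->q3; q0-c->q3; q1-a->q3; q1-b->q2; q1-c->q3; q2-a->q2; q2-b->q2; q2-c->q2; q3-a->q3; q3-b->q3; q3-c->q3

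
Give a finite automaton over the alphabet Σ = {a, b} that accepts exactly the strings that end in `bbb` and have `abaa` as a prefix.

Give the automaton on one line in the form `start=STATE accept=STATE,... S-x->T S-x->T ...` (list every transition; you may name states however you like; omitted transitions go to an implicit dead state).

Build one automaton per condition and run them in lockstep. One (4 states) tracks how much of the suffix `bbb` has currently been matched; the other (6 states) tracks whether the input so far still matches the prefix `abaa`. Each combined state is a pair, one component from each; accept when both components accept. After merging equivalent states the machine shrinks.
With 9 states:
        a   b  
>  q0   q1  q2 
   q1   q2  q3 
   q2   q2  q2 
   q3   q4  q2 
   q4   q5  q2 
   q5   q5  q6 
   q6   q5  q7 
   q7   q5  q8 
 * q8   q5  q8 
(> = start, * = accepting)

start=q0 accept=q8 q0-a->q1 q0-b->q2 q1-a->q2 q1-b->q3 q2-a->q2 q2-b->q2 q3-a->q4 q3-b->q2 q4-a->q5 q4-b->q2 q5-a->q5 q5-b->q6 q6-a->q5 q6-b->q7 q7-a->q5 q7-b->q8 q8-a->q5 q8-b->q8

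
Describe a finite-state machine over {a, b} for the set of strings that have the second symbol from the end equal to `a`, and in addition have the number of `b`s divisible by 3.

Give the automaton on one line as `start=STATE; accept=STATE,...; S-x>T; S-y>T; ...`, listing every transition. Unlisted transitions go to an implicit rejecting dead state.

Run two small machines in parallel and take their product. One (7 states) tracks the last 2 symbols read; the other (3 states) tracks the count of `b`s modulo 3. Each combined state is a pair, one component from each; accept when both components accept. Minimizing collapses redundant product states.
With 7 states:
        a   b  
>  q0   q1  q2 
   q1   q3  q2 
   q2   q2  q4 
 * q3   q3  q2 
   q4   q5  q0 
   q5   q5  q6 
 * q6   q1  q2 
(> = start, * = accepting)

start=q0; accept=q3,q6; q0-a>q1; q0-b>q2; q1-a>q3; q1-b>q2; q2-a>q2; q2-b>q4; q3-a>q3; q3-b>q2; q4-a>q5; q4-b>q0; q5-a>q5; q5-b>q6; q6-a>q1; q6-b>q2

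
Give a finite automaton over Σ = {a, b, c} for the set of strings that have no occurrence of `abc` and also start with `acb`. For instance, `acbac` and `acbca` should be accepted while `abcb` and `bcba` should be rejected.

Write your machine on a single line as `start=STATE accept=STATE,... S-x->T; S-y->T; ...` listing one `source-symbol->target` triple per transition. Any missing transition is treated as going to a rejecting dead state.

start=q0; accept=q7,q8,q9; q0-a->q1; q0-b->q2; q0-c->q2; q1-a->q3; q1-b->q4; q1-c->q5; q2-a->q3; q2-b->q2; q2-c->q2; q3-a->q3; q3-b->q4; q3-c->q2; q4-a->q3; q4-b->q2; q4-c->q6; q5-a->q3; q5-b->q7; q5-c->q2; q6-a->q6; q6-b->q6; q6-c->q6; q7-a->q8; q7-b->q7; q7-c->q7; q8-a->q8; q8-b->q9; q8-c->q7; q9-a->q8; q9-b->q7; q9-c->q10; q10-a->q10; q10-b->q10; q10-c->q10

Build one automaton per condition and run them in lockstep. The first has 4 states tracking partial matches of the forbidden pattern `abc`; the second has 5 states tracking whether the input so far still matches the prefix `acb`. A product state is a pair (one from each), accepting exactly when both do.
          a    b    c  
>  q0     q1   q2   q2 
   q1     q3   q4   q5 
   q2     q3   q2   q2 
   q3     q3   q4   q2 
   q4     q3   q2   q6 
   q5     q3   q7   q2 
   q6     q6   q6   q6 
 * q7     q8   q7   q7 
 * q8     q8   q9   q7 
 * q9     q8   q7  q10 
   q10   q10  q10  q10 
(> = start, * = accepting)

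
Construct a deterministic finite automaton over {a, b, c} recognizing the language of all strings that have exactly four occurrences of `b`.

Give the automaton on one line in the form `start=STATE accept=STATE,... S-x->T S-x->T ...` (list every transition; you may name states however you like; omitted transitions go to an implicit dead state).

start=q0 accept=q4 q0-a->q0 q0-b->q1 q0-c->q0 q1-a->q1 q1-b->q2 q1-c->q1 q2-a->q2 q2-b->q3 q2-c->q2 q3-a->q3 q3-b->q4 q3-c->q3 q4-a->q4 q4-b->q5 q4-c->q4 q5-a->q5 q5-b->q5 q5-c->q5

Only the number of `b`s matters, and only up to 5. Make a chain q0 → q1 → q2 → q3 → q4 → q5 advanced by each `b` (with q5 absorbing); every other symbol self-loops. The accepting set is {q4}.
A 6-state machine:
        a   b   c  
>  q0   q0  q1  q0 
   q1   q1  q2  q1 
   q2   q2  q3  q2 
   q3   q3  q4  q3 
 * q4   q4  q5  q4 
   q5   q5  q5  q5 
(> = start, * = accepting)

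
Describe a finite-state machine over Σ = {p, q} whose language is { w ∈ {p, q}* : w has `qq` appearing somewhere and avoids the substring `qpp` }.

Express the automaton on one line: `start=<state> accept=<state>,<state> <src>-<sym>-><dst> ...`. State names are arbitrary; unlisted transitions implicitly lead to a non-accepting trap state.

start=A accept=D,F A-p->A A-q->B B-p->C B-q->D C-p->E C-q->B D-p->F D-q->D E-p->E E-q->E F-p->E F-q->D

Build one automaton per condition and run them in lockstep. The first has 3 states tracking whether and how much of `qq` has been seen; the second has 4 states tracking partial matches of the forbidden pattern `qpp`. A product state is a pair (one from each), accepting exactly when both do. After merging equivalent states the machine shrinks.
6 states suffice.
       p  q 
>  A   A  B 
   B   C  D 
   C   E  B 
 * D   F  D 
   E   E  E 
 * F   E  D 
(> = start, * = accepting)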